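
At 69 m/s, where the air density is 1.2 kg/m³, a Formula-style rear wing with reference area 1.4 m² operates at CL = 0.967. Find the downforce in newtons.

Dynamic pressure q = ½ρv² = ½ × 1.2 × 69² = 2857 Pa.
L = q·S·CL = 2857 × 1.4 × 0.967 = 3870 N

L = 3870 N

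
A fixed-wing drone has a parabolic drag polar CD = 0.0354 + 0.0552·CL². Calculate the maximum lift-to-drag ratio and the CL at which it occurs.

(L/D)max = 11.3, at CL = 0.801

For CD = CD0 + K·CL², (L/D)max occurs at CL* = √(CD0/K) and equals 1/(2√(K·CD0)).
(L/D)max = 1/(2√(0.0552 × 0.0354)) = 1/(2 × 0.0442) = 11.3
CL* = √(0.0354/0.0552) = 0.801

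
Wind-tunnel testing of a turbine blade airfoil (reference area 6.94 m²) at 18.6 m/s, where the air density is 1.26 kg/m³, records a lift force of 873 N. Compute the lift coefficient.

From L = ½ρv²S·CL, rearranging gives CL = 2L/(ρv²S).
CL = 2 × 873 / (1.26 × 18.6² × 6.94) = 0.577

CL = 0.577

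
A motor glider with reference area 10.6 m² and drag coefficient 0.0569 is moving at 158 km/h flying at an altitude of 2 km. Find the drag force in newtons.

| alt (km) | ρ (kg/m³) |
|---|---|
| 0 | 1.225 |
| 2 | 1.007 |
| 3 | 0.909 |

D = 585 N

At 2 km, from the table: ρ = 1.007 kg/m³.
Convert speed: v = 158 km/h ÷ 3.6 = 43.89 m/s.
D = ½ρv²S·CD = ½ × 1.007 × 43.89² × 10.6 × 0.0569 = 585 N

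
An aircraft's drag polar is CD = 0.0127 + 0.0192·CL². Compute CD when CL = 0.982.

CD = 0.0312

CD = 0.0127 + 0.0192 × 0.982² = 0.0127 + 0.01852 = 0.0312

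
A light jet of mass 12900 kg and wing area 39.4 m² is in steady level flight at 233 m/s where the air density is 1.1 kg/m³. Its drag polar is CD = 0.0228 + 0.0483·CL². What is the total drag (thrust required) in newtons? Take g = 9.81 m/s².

Level flight ⇒ L = W = m·g = 12900 × 9.81 = 1.2655×10^5 N.
Dynamic pressure q = 0.5 × 1.1 × 233² = 29860 Pa.
CL = 2W/(ρv²S) = 2×1.2655×10^5/(1.1×233²×39.4) = 0.1076.
CD = 0.0228 + 0.0483 × 0.1076² = 0.02336.
D = q·S·CD = 29860 × 39.4 × 0.02336 = 27480 N

D = 27500 N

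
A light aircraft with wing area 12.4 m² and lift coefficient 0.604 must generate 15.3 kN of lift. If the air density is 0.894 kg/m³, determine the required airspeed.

L = ½ρv²S·CL ⇒ v = √(2L/(ρ·S·CL))
v = √(2 × 15300 / (0.894 × 12.4 × 0.604)) = √4570 = 67.6 m/s

v = 67.6 m/s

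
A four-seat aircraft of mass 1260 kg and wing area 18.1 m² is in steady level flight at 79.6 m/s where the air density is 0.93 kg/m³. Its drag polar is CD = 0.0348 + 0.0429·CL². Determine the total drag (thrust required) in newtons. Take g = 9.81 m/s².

D = 1980 N

In steady level flight, lift balances weight: W = mg = 1260 × 9.81 = 12361 N.
q = ½ρv² = ½ × 0.93 × 79.6² = 2946 Pa.
CL = 2W/(ρv²S) = 2×12361/(0.93×79.6²×18.1) = 0.2318.
CD = 0.0348 + 0.0429 × 0.2318² = 0.0371.
D = q·S·CD = 2946 × 18.1 × 0.0371 = 1979 N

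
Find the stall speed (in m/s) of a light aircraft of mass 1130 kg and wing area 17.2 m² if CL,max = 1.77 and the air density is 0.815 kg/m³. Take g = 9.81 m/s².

V_stall = 29.9 m/s

Weight W = mg = 1130 × 9.81 = 11090 N.
From L = ½ρV²S·CL,max = W: V_stall = √(2W/(ρSCL,max)) = √(2·11090/(0.815·17.2·1.77))
V_stall = √893.5 = 29.9 m/s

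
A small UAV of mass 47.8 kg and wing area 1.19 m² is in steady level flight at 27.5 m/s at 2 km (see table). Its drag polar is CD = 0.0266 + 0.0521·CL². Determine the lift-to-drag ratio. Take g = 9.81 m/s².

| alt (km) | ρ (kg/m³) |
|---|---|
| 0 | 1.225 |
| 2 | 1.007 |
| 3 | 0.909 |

At 2 km, from the table: ρ = 1.007 kg/m³.
Level flight ⇒ L = W = m·g = 47.8 × 9.81 = 468.92 N.
q = ½ρv² = ½ × 1.007 × 27.5² = 380.8 Pa.
CL = 2W/(ρv²S) = 2×468.92/(1.007×27.5²×1.19) = 1.035.
CD = 0.0266 + 0.0521 × 1.035² = 0.0824.
L/D = CL/CD = 1.035 / 0.0824 = 12.6

L/D = 12.6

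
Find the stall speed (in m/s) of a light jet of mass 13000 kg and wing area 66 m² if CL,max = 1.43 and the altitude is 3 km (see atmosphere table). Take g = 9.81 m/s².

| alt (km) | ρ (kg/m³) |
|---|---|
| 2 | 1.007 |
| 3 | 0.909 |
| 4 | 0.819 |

At 3 km, from the table: ρ = 0.909 kg/m³.
Stall occurs when L = W at CL,max. W = mg = 13000 × 9.81 = 1.275×10^5 N.
From L = ½ρV²S·CL,max = W: V_stall = √(2W/(ρSCL,max)) = √(2·1.275×10^5/(0.909·66·1.43))
V_stall = √2973 = 54.5 m/s

V_stall = 54.5 m/s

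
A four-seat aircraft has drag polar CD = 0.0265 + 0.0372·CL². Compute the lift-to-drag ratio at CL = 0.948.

L/D = 15.8

CD = 0.0265 + 0.0372 × 0.948² = 0.05993
L/D = CL/CD = 0.948 / 0.05993 = 15.8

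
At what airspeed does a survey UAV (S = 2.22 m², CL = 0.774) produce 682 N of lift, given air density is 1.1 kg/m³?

v = 26.9 m/s

L = ½ρv²S·CL ⇒ v = √(2L/(ρ·S·CL))
v = √(2 × 682 / (1.1 × 2.22 × 0.774)) = √721.7 = 26.9 m/s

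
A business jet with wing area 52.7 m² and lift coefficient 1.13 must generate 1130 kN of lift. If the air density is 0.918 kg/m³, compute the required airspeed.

L = ½ρv²S·CL ⇒ v = √(2L/(ρ·S·CL))
v = √(2 × 1.13×10^6 / (0.918 × 52.7 × 1.13)) = √41340 = 203 m/s

v = 203 m/s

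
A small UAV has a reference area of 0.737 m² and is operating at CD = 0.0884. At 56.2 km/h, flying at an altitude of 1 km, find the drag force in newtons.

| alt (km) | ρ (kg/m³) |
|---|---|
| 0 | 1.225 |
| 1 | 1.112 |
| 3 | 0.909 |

At 1 km, from the table: ρ = 1.112 kg/m³.
Convert speed: v = 56.2 km/h ÷ 3.6 = 15.61 m/s.
D = ½ρv²S·CD = ½ × 1.112 × 15.61² × 0.737 × 0.0884 = 8.83 N

D = 8.83 N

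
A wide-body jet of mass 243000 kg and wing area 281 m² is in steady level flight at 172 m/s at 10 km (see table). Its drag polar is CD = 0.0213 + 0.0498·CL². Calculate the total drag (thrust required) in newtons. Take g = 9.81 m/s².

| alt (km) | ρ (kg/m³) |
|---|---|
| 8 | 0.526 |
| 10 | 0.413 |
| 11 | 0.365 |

D = 2.01×10^5 N

At 10 km, from the table: ρ = 0.413 kg/m³.
Weight W = mg = 243000 × 9.81 = 2.3838×10^6 N; in level flight L = W.
Dynamic pressure q = 0.5 × 0.413 × 172² = 6109 Pa.
Required CL = L/(qS) = 2.3838×10^6/(6109·281) = 1.389.
CD = 0.0213 + 0.0498 × 1.389² = 0.1173.
D = q·S·CD = 6109 × 281 × 0.1173 = 2.014×10^5 N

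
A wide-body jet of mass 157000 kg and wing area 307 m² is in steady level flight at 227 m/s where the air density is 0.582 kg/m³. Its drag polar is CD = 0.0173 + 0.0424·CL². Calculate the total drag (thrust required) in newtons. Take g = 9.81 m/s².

D = 1.01×10^5 N

Level flight ⇒ L = W = m·g = 157000 × 9.81 = 1.5402×10^6 N.
q = ½ρv² = ½ × 0.582 × 227² = 14990 Pa.
CL = W/(q·S) = 1.5402×10^6 / (14990 × 307) = 0.3346.
CD = 0.0173 + 0.0424 × 0.3346² = 0.02205.
D = q·S·CD = 14990 × 307 × 0.02205 = 1.015×10^5 N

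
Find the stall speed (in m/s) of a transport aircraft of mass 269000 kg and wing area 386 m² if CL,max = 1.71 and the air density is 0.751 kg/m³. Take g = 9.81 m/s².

V_stall = 103 m/s

At stall, lift equals weight: L = W = m·g = 269000 × 9.81 = 2.639×10^6 N.
From L = ½ρV²S·CL,max = W: V_stall = √(2W/(ρSCL,max)) = √(2·2.639×10^6/(0.751·386·1.71))
V_stall = √10650 = 103 m/s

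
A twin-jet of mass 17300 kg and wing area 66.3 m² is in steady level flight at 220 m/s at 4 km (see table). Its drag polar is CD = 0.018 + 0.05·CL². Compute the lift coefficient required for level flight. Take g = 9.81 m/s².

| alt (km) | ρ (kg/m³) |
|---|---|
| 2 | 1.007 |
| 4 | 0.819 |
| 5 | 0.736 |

At 4 km, from the table: ρ = 0.819 kg/m³.
In steady level flight, lift balances weight: W = mg = 17300 × 9.81 = 1.6971×10^5 N.
Dynamic pressure q = 0.5 × 0.819 × 220² = 19820 Pa.
CL = W/(q·S) = 1.6971×10^5 / (19820 × 66.3) = 0.1292.

CL = 0.129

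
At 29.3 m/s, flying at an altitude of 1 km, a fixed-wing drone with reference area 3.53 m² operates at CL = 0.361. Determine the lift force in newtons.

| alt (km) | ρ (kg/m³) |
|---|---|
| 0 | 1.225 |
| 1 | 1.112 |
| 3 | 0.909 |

L = 608 N

At 1 km, from the table: ρ = 1.112 kg/m³.
Dynamic pressure q = ½ρv² = ½ × 1.112 × 29.3² = 477.3 Pa.
L = q·S·CL = 477.3 × 3.53 × 0.361 = 608 N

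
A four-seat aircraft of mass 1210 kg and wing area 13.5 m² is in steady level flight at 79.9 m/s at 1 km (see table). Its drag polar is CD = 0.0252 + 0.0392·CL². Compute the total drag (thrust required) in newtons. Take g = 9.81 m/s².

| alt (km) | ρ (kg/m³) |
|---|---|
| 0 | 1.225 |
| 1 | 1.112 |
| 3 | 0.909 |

At 1 km, from the table: ρ = 1.112 kg/m³.
In steady level flight, lift balances weight: W = mg = 1210 × 9.81 = 11870 N.
q = ½ρv² = ½ × 1.112 × 79.9² = 3550 Pa.
Required CL = L/(qS) = 11870/(3550·13.5) = 0.2477.
CD = 0.0252 + 0.0392 × 0.2477² = 0.02761.
D = q·S·CD = 3550 × 13.5 × 0.02761 = 1323 N

D = 1320 N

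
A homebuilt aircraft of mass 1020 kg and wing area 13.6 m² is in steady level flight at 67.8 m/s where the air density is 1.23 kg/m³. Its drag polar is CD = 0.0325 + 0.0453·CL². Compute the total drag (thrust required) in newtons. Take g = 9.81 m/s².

D = 1370 N

Level flight ⇒ L = W = m·g = 1020 × 9.81 = 10006 N.
q = ½ρv² = ½ × 1.23 × 67.8² = 2827 Pa.
CL = W/(q·S) = 10006 / (2827 × 13.6) = 0.2603.
CD = 0.0325 + 0.0453 × 0.2603² = 0.03557.
D = q·S·CD = 2827 × 13.6 × 0.03557 = 1368 N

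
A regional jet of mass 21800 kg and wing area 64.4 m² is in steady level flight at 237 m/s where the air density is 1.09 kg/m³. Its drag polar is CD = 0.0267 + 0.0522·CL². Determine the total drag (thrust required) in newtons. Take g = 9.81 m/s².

Level flight ⇒ L = W = m·g = 21800 × 9.81 = 2.1386×10^5 N.
Dynamic pressure q = 0.5 × 1.09 × 237² = 30610 Pa.
CL = W/(q·S) = 2.1386×10^5 / (30610 × 64.4) = 0.1085.
CD = 0.0267 + 0.0522 × 0.1085² = 0.02731.
D = q·S·CD = 30610 × 64.4 × 0.02731 = 53850 N

D = 53800 N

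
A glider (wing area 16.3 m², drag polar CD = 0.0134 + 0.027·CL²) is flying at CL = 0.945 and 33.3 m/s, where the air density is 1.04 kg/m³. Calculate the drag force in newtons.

CD = 0.0134 + 0.027 × 0.945² = 0.03751
D = ½ρv²S·CD = ½ × 1.04 × 33.3² × 16.3 × 0.03751 = 353 N

D = 353 N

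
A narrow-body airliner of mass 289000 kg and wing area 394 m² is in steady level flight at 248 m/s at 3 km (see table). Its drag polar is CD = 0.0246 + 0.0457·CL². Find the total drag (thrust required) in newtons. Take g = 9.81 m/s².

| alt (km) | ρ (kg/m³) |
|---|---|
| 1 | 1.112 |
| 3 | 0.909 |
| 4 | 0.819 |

At 3 km, from the table: ρ = 0.909 kg/m³.
Level flight ⇒ L = W = m·g = 289000 × 9.81 = 2.8351×10^6 N.
Dynamic pressure q = 0.5 × 0.909 × 248² = 27950 Pa.
CL = 2W/(ρv²S) = 2×2.8351×10^6/(0.909×248²×394) = 0.2574.
CD = 0.0246 + 0.0457 × 0.2574² = 0.02763.
D = q·S·CD = 27950 × 394 × 0.02763 = 3.043×10^5 N

D = 3.04×10^5 N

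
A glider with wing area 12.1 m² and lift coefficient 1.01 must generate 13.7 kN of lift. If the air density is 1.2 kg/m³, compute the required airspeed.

L = ½ρv²S·CL ⇒ v = √(2L/(ρ·S·CL))
v = √(2 × 13700 / (1.2 × 12.1 × 1.01)) = √1868 = 43.2 m/s

v = 43.2 m/s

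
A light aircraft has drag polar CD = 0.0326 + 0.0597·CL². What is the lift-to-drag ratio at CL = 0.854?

CD = 0.0326 + 0.0597 × 0.854² = 0.07614
L/D = CL/CD = 0.854 / 0.07614 = 11.2

L/D = 11.2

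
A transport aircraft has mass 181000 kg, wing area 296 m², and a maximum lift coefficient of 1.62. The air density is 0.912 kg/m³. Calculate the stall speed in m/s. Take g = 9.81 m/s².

At stall, lift equals weight: L = W = m·g = 181000 × 9.81 = 1.776×10^6 N.
V_stall = √(2W/(ρ·S·CL,max)) = √(2 × 1.776×10^6 / (0.912 × 296 × 1.62))
V_stall = √8120 = 90.1 m/s

V_stall = 90.1 m/s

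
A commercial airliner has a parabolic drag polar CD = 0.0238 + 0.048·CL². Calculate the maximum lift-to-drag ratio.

(L/D)max = 14.8

For CD = CD0 + K·CL², (L/D)max occurs at CL* = √(CD0/K) and equals 1/(2√(K·CD0)).
(L/D)max = 1/(2√(0.048 × 0.0238)) = 1/(2 × 0.0338) = 14.8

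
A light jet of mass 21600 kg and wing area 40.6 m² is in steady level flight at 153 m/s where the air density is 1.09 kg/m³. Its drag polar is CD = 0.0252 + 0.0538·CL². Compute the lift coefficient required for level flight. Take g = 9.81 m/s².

In steady level flight, lift balances weight: W = mg = 21600 × 9.81 = 2.119×10^5 N.
Dynamic pressure q = 0.5 × 1.09 × 153² = 12760 Pa.
Required CL = L/(qS) = 2.119×10^5/(12760·40.6) = 0.4091.

CL = 0.409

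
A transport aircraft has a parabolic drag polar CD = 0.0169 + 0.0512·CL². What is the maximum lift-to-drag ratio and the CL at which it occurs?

(L/D)max = 17, at CL = 0.575

For CD = CD0 + K·CL², (L/D)max occurs at CL* = √(CD0/K) and equals 1/(2√(K·CD0)).
(L/D)max = 1/(2√(0.0512 × 0.0169)) = 1/(2 × 0.02942) = 17
CL* = √(0.0169/0.0512) = 0.575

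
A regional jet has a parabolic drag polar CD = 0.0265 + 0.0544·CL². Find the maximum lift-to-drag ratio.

(L/D)max = 13.2

For CD = CD0 + K·CL², (L/D)max occurs at CL* = √(CD0/K) and equals 1/(2√(K·CD0)).
(L/D)max = 1/(2√(0.0544 × 0.0265)) = 1/(2 × 0.03797) = 13.2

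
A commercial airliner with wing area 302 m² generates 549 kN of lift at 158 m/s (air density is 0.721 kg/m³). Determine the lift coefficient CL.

CL = 0.202

From L = ½ρv²S·CL, rearranging gives CL = 2L/(ρv²S).
CL = 2 × 5.49×10^5 / (0.721 × 158² × 302) = 0.202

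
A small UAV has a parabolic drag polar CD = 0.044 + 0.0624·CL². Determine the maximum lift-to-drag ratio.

(L/D)max = 9.54

For CD = CD0 + K·CL², (L/D)max occurs at CL* = √(CD0/K) and equals 1/(2√(K·CD0)).
(L/D)max = 1/(2√(0.0624 × 0.044)) = 1/(2 × 0.0524) = 9.54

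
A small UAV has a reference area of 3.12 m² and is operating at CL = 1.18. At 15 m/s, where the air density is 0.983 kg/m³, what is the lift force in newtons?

Dynamic pressure q = ½ρv² = ½ × 0.983 × 15² = 110.6 Pa.
L = q·S·CL = 110.6 × 3.12 × 1.18 = 407 N

L = 407 N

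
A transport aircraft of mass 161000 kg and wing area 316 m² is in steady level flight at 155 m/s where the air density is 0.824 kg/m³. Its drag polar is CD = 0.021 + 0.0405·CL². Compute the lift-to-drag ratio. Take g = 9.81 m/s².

Weight W = mg = 161000 × 9.81 = 1.5794×10^6 N; in level flight L = W.
Dynamic pressure q = 0.5 × 0.824 × 155² = 9898 Pa.
CL = 2W/(ρv²S) = 2×1.5794×10^6/(0.824×155²×316) = 0.5049.
CD = 0.021 + 0.0405 × 0.5049² = 0.03133.
L/D = CL/CD = 0.5049 / 0.03133 = 16.1

L/D = 16.1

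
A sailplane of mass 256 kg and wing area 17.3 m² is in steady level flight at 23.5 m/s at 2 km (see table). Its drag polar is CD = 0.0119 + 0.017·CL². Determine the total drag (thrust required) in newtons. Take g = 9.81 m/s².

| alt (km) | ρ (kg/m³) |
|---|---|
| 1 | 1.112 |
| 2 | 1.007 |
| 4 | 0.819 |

D = 79.5 N

At 2 km, from the table: ρ = 1.007 kg/m³.
In steady level flight, lift balances weight: W = mg = 256 × 9.81 = 2511.4 N.
q = ½ρv² = ½ × 1.007 × 23.5² = 278.1 Pa.
CL = W/(q·S) = 2511.4 / (278.1 × 17.3) = 0.5221.
CD = 0.0119 + 0.017 × 0.5221² = 0.01653.
D = q·S·CD = 278.1 × 17.3 × 0.01653 = 79.53 N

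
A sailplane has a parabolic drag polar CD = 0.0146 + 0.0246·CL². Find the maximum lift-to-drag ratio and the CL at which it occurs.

(L/D)max = 26.4, at CL = 0.77

For CD = CD0 + K·CL², (L/D)max occurs at CL* = √(CD0/K) and equals 1/(2√(K·CD0)).
(L/D)max = 1/(2√(0.0246 × 0.0146)) = 1/(2 × 0.01895) = 26.4
CL* = √(0.0146/0.0246) = 0.77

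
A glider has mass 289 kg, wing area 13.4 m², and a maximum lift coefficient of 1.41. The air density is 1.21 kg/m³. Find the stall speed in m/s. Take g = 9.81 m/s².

V_stall = 15.7 m/s

Weight W = mg = 289 × 9.81 = 2835 N.
From L = ½ρV²S·CL,max = W: V_stall = √(2W/(ρSCL,max)) = √(2·2835/(1.21·13.4·1.41))
V_stall = √248 = 15.7 m/s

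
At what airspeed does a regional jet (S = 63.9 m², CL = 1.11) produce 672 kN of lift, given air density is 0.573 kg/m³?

L = ½ρv²S·CL ⇒ v = √(2L/(ρ·S·CL))
v = √(2 × 6.72×10^5 / (0.573 × 63.9 × 1.11)) = √33070 = 182 m/s

v = 182 m/s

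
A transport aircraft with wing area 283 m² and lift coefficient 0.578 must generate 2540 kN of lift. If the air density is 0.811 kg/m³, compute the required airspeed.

v = 196 m/s

L = ½ρv²S·CL ⇒ v = √(2L/(ρ·S·CL))
v = √(2 × 2.54×10^6 / (0.811 × 283 × 0.578)) = √38290 = 196 m/s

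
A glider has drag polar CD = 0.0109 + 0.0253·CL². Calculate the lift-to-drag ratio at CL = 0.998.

CD = 0.0109 + 0.0253 × 0.998² = 0.0361
L/D = CL/CD = 0.998 / 0.0361 = 27.6

L/D = 27.6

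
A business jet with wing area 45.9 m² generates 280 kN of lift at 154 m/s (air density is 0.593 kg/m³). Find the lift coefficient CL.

CL = 0.868

From L = ½ρv²S·CL, rearranging gives CL = 2L/(ρv²S).
CL = 2 × 2.8×10^5 / (0.593 × 154² × 45.9) = 0.868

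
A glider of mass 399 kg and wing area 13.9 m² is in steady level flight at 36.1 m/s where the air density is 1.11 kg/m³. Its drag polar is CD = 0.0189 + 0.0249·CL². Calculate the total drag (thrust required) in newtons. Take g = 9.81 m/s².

D = 228 N

In steady level flight, lift balances weight: W = mg = 399 × 9.81 = 3914.2 N.
q = ½ρv² = ½ × 1.11 × 36.1² = 723.3 Pa.
CL = 2W/(ρv²S) = 2×3914.2/(1.11×36.1²×13.9) = 0.3893.
CD = 0.0189 + 0.0249 × 0.3893² = 0.02267.
D = q·S·CD = 723.3 × 13.9 × 0.02267 = 228 N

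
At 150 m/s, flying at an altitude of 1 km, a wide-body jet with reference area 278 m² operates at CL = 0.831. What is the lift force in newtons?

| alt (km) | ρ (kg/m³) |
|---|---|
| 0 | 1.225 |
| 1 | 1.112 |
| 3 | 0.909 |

L = 2.89×10^6 N

At 1 km, from the table: ρ = 1.112 kg/m³.
L = ½ρv²S·CL = ½ × 1.112 × 150² × 278 × 0.831 = 2.89×10^6 N ≈ 2890 kN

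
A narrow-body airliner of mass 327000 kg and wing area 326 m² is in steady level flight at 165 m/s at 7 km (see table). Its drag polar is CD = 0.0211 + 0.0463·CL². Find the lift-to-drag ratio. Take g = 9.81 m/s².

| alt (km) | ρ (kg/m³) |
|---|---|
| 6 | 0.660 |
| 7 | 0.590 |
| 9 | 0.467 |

At 7 km, from the table: ρ = 0.590 kg/m³.
Level flight ⇒ L = W = m·g = 327000 × 9.81 = 3.2079×10^6 N.
Dynamic pressure q = 0.5 × 0.59 × 165² = 8031 Pa.
CL = 2W/(ρv²S) = 2×3.2079×10^6/(0.59×165²×326) = 1.225.
CD = 0.0211 + 0.0463 × 1.225² = 0.0906.
L/D = CL/CD = 1.225 / 0.0906 = 13.5

L/D = 13.5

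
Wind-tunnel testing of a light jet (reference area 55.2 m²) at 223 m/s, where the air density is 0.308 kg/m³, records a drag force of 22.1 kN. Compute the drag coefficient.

From D = ½ρv²S·CD, rearranging gives CD = 2D/(ρv²S).
CD = 2 × 22100 / (0.308 × 223² × 55.2) = 0.0523

CD = 0.0523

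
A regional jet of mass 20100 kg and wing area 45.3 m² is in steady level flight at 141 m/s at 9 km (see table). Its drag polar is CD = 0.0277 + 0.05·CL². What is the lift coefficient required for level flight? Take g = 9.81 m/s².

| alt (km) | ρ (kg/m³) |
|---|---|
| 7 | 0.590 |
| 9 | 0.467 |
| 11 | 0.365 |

At 9 km, from the table: ρ = 0.467 kg/m³.
Level flight ⇒ L = W = m·g = 20100 × 9.81 = 1.9718×10^5 N.
q = ½ρv² = ½ × 0.467 × 141² = 4642 Pa.
Required CL = L/(qS) = 1.9718×10^5/(4642·45.3) = 0.9377.

CL = 0.938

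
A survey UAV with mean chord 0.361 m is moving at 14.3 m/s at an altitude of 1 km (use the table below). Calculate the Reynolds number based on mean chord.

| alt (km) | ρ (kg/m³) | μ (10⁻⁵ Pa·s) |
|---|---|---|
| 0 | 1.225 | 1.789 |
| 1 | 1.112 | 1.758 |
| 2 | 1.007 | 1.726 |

Re = 3.27×10^5

At 1 km, from the table: ρ = 1.112 kg/m³, μ = 1.758×10⁻⁵ Pa·s.
Re = ρ·v·c/μ = 1.112 × 14.3 × 0.361 / (1.758×10⁻⁵) = 3.27×10^5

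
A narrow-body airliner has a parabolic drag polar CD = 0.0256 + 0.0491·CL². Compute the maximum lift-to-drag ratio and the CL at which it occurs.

For CD = CD0 + K·CL², (L/D)max occurs at CL* = √(CD0/K) and equals 1/(2√(K·CD0)).
(L/D)max = 1/(2√(0.0491 × 0.0256)) = 1/(2 × 0.03545) = 14.1
CL* = √(0.0256/0.0491) = 0.722

(L/D)max = 14.1, at CL = 0.722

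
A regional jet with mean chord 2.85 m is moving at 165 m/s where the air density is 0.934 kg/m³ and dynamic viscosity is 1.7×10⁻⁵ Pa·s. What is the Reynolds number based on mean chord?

Re = 2.58×10^7

Re = ρ·v·c/μ = 0.934 × 165 × 2.85 / (1.7×10⁻⁵) = 2.58×10^7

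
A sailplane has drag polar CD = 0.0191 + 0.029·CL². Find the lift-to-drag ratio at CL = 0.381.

L/D = 16.3

CD = 0.0191 + 0.029 × 0.381² = 0.02331
L/D = CL/CD = 0.381 / 0.02331 = 16.3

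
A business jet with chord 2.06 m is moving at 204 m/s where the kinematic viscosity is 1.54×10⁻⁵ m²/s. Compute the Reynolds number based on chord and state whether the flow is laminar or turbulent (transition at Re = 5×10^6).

Re = v·c/ν = 204 × 2.06 / (1.54×10⁻⁵) = 2.73×10^7
Since 2.73×10^7 > 5×10^6, the flow is turbulent.

Re = 2.73×10^7 (turbulent)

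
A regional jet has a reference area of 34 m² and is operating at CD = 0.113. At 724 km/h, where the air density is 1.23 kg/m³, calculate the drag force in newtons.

D = 95600 N

Convert speed: v = 724 km/h ÷ 3.6 = 201.1 m/s.
Dynamic pressure q = ½ρv² = ½ × 1.23 × 201.1² = 24870 Pa.
D = q·S·CD = 24870 × 34 × 0.113 = 95600 N ≈ 95.6 kN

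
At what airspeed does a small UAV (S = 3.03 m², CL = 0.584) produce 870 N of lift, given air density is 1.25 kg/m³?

L = ½ρv²S·CL ⇒ v = √(2L/(ρ·S·CL))
v = √(2 × 870 / (1.25 × 3.03 × 0.584)) = √786.7 = 28 m/s

v = 28 m/s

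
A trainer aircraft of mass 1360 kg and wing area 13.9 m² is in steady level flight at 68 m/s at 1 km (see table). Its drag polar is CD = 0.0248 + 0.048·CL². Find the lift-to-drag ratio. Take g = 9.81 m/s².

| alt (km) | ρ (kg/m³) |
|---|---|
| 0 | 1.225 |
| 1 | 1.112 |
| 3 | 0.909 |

L/D = 11.9

At 1 km, from the table: ρ = 1.112 kg/m³.
Weight W = mg = 1360 × 9.81 = 13342 N; in level flight L = W.
q = ½ρv² = ½ × 1.112 × 68² = 2571 Pa.
CL = 2W/(ρv²S) = 2×13342/(1.112×68²×13.9) = 0.3733.
CD = 0.0248 + 0.048 × 0.3733² = 0.03149.
L/D = CL/CD = 0.3733 / 0.03149 = 11.9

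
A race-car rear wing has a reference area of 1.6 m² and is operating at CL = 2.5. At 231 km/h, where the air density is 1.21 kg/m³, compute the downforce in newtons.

L = 9960 N

Convert speed: v = 231 km/h ÷ 3.6 = 64.17 m/s.
L = ½ρv²S·CL = ½ × 1.21 × 64.17² × 1.6 × 2.5 = 9960 N ≈ 9.96 kN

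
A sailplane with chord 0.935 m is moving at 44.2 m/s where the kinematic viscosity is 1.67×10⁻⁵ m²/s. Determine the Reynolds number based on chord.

Re = v·c/ν = 44.2 × 0.935 / (1.67×10⁻⁵) = 2.47×10^6

Re = 2.47×10^6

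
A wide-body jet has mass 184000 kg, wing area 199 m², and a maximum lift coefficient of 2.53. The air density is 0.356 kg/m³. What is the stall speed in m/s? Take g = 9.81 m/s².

V_stall = 142 m/s

Weight W = mg = 184000 × 9.81 = 1.805×10^6 N.
V_stall = √(2W/(ρ·S·CL,max)) = √(2 × 1.805×10^6 / (0.356 × 199 × 2.53))
V_stall = √20140 = 142 m/s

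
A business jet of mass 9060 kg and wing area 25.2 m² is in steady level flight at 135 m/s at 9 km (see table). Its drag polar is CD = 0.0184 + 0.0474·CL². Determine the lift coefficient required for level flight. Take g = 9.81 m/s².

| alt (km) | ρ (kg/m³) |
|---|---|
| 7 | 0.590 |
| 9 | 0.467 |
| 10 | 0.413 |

CL = 0.829

At 9 km, from the table: ρ = 0.467 kg/m³.
Level flight ⇒ L = W = m·g = 9060 × 9.81 = 88879 N.
q = ½ρv² = ½ × 0.467 × 135² = 4256 Pa.
CL = 2W/(ρv²S) = 2×88879/(0.467×135²×25.2) = 0.8288.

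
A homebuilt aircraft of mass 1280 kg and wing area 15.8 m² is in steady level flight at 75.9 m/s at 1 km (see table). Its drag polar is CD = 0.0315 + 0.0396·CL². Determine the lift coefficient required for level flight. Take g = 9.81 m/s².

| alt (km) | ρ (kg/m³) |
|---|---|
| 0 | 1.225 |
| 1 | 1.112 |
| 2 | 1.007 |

CL = 0.248

At 1 km, from the table: ρ = 1.112 kg/m³.
Level flight ⇒ L = W = m·g = 1280 × 9.81 = 12557 N.
q = ½ρv² = ½ × 1.112 × 75.9² = 3203 Pa.
Required CL = L/(qS) = 12557/(3203·15.8) = 0.2481.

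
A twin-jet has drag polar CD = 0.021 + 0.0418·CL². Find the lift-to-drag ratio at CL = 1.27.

CD = 0.021 + 0.0418 × 1.27² = 0.08842
L/D = CL/CD = 1.27 / 0.08842 = 14.4

L/D = 14.4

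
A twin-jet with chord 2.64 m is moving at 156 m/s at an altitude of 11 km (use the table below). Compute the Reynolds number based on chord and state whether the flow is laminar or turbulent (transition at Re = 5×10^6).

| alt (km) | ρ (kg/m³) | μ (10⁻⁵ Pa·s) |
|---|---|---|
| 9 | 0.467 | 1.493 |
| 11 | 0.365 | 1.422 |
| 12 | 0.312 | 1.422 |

At 11 km, from the table: ρ = 0.365 kg/m³, μ = 1.422×10⁻⁵ Pa·s.
Re = ρ·v·c/μ = 0.365 × 156 × 2.64 / (1.422×10⁻⁵) = 1.06×10^7
Since 1.06×10^7 > 5×10^6, the flow is turbulent.

Re = 1.06×10^7 (turbulent)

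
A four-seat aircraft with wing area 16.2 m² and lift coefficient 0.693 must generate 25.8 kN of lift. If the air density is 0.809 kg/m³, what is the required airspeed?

v = 75.4 m/s

L = ½ρv²S·CL ⇒ v = √(2L/(ρ·S·CL))
v = √(2 × 25800 / (0.809 × 16.2 × 0.693)) = √5681 = 75.4 m/s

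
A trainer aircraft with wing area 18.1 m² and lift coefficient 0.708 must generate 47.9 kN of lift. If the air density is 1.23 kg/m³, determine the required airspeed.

v = 78 m/s

L = ½ρv²S·CL ⇒ v = √(2L/(ρ·S·CL))
v = √(2 × 47900 / (1.23 × 18.1 × 0.708)) = √6078 = 78 m/s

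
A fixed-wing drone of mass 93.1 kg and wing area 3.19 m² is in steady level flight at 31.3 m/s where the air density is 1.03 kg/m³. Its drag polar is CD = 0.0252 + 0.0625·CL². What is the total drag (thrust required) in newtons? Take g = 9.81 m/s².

In steady level flight, lift balances weight: W = mg = 93.1 × 9.81 = 913.31 N.
Dynamic pressure q = 0.5 × 1.03 × 31.3² = 504.5 Pa.
CL = W/(q·S) = 913.31 / (504.5 × 3.19) = 0.5675.
CD = 0.0252 + 0.0625 × 0.5675² = 0.04533.
D = q·S·CD = 504.5 × 3.19 × 0.04533 = 72.95 N

D = 73 N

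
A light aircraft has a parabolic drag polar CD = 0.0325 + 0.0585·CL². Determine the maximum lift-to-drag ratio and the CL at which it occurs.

(L/D)max = 11.5, at CL = 0.745

For CD = CD0 + K·CL², (L/D)max occurs at CL* = √(CD0/K) and equals 1/(2√(K·CD0)).
(L/D)max = 1/(2√(0.0585 × 0.0325)) = 1/(2 × 0.0436) = 11.5
CL* = √(0.0325/0.0585) = 0.745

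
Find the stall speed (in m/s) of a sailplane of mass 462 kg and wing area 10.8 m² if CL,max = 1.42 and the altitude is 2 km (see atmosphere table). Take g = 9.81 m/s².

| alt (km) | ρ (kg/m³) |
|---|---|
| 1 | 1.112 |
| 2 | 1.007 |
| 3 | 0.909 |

V_stall = 24.2 m/s

At 2 km, from the table: ρ = 1.007 kg/m³.
At stall, lift equals weight: L = W = m·g = 462 × 9.81 = 4532 N.
V_stall = √(2W/(ρ·S·CL,max)) = √(2 × 4532 / (1.007 × 10.8 × 1.42))
V_stall = √586.9 = 24.2 m/s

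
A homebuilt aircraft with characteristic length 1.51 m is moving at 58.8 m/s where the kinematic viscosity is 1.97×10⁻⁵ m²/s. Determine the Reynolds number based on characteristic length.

Re = 4.51×10^6

Re = v·c/ν = 58.8 × 1.51 / (1.97×10⁻⁵) = 4.51×10^6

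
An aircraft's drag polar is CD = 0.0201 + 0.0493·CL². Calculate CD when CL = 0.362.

CD = 0.0201 + 0.0493 × 0.362² = 0.0201 + 0.00646 = 0.0266

CD = 0.0266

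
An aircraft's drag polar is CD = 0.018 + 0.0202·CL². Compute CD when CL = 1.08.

CD = 0.018 + 0.0202 × 1.08² = 0.018 + 0.02356 = 0.0416

CD = 0.0416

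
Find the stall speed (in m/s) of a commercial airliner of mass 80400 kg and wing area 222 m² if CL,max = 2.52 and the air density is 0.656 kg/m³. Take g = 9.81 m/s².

V_stall = 65.6 m/s

At stall, lift equals weight: L = W = m·g = 80400 × 9.81 = 7.887×10^5 N.
From L = ½ρV²S·CL,max = W: V_stall = √(2W/(ρSCL,max)) = √(2·7.887×10^5/(0.656·222·2.52))
V_stall = √4298 = 65.6 m/s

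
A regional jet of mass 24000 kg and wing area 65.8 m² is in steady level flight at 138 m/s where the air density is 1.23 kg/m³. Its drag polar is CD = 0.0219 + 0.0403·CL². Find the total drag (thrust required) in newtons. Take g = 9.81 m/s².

Weight W = mg = 24000 × 9.81 = 2.3544×10^5 N; in level flight L = W.
q = ½ρv² = ½ × 1.23 × 138² = 11710 Pa.
CL = W/(q·S) = 2.3544×10^5 / (11710 × 65.8) = 0.3055.
CD = 0.0219 + 0.0403 × 0.3055² = 0.02566.
D = q·S·CD = 11710 × 65.8 × 0.02566 = 19780 N

D = 19800 N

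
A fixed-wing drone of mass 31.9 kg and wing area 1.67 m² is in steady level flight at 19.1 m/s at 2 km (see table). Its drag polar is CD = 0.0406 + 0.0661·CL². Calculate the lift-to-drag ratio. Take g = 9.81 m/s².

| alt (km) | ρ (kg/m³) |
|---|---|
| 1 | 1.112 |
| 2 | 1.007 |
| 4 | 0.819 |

At 2 km, from the table: ρ = 1.007 kg/m³.
Level flight ⇒ L = W = m·g = 31.9 × 9.81 = 312.94 N.
q = ½ρv² = ½ × 1.007 × 19.1² = 183.7 Pa.
CL = 2W/(ρv²S) = 2×312.94/(1.007×19.1²×1.67) = 1.02.
CD = 0.0406 + 0.0661 × 1.02² = 0.1094.
L/D = CL/CD = 1.02 / 0.1094 = 9.33

L/D = 9.33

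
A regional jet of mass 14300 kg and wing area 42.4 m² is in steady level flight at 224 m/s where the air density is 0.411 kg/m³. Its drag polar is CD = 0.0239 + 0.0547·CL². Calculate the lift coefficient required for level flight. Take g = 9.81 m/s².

In steady level flight, lift balances weight: W = mg = 14300 × 9.81 = 1.4028×10^5 N.
Dynamic pressure q = 0.5 × 0.411 × 224² = 10310 Pa.
CL = W/(q·S) = 1.4028×10^5 / (10310 × 42.4) = 0.3209.

CL = 0.321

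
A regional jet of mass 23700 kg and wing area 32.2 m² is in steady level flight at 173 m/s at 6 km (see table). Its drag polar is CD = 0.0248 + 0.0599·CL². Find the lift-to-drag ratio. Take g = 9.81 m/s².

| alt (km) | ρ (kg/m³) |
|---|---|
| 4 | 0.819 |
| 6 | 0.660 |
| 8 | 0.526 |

At 6 km, from the table: ρ = 0.660 kg/m³.
In steady level flight, lift balances weight: W = mg = 23700 × 9.81 = 2.325×10^5 N.
q = ½ρv² = ½ × 0.66 × 173² = 9877 Pa.
CL = W/(q·S) = 2.325×10^5 / (9877 × 32.2) = 0.7311.
CD = 0.0248 + 0.0599 × 0.7311² = 0.05681.
L/D = CL/CD = 0.7311 / 0.05681 = 12.9

L/D = 12.9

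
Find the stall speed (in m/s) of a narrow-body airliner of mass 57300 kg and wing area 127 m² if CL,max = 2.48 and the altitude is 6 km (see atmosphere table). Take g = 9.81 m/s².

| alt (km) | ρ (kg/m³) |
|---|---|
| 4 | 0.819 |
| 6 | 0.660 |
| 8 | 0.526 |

V_stall = 73.5 m/s

At 6 km, from the table: ρ = 0.660 kg/m³.
Stall occurs when L = W at CL,max. W = mg = 57300 × 9.81 = 5.621×10^5 N.
From L = ½ρV²S·CL,max = W: V_stall = √(2W/(ρSCL,max)) = √(2·5.621×10^5/(0.66·127·2.48))
V_stall = √5408 = 73.5 m/s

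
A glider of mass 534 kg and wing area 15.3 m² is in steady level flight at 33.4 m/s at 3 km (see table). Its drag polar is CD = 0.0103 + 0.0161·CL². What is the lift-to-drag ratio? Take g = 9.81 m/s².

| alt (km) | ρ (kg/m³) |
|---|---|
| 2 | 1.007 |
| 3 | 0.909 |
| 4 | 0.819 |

At 3 km, from the table: ρ = 0.909 kg/m³.
Level flight ⇒ L = W = m·g = 534 × 9.81 = 5238.5 N.
Dynamic pressure q = 0.5 × 0.909 × 33.4² = 507 Pa.
CL = 2W/(ρv²S) = 2×5238.5/(0.909×33.4²×15.3) = 0.6753.
CD = 0.0103 + 0.0161 × 0.6753² = 0.01764.
L/D = CL/CD = 0.6753 / 0.01764 = 38.3

L/D = 38.3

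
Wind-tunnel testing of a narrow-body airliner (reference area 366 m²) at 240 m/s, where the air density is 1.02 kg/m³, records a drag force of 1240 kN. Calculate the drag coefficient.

CD = 0.115

From D = ½ρv²S·CD, rearranging gives CD = 2D/(ρv²S).
CD = 2 × 1.24×10^6 / (1.02 × 240² × 366) = 0.115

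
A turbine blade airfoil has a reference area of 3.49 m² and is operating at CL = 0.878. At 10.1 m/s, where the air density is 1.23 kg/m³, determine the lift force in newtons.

L = 192 N

Dynamic pressure q = ½ρv² = ½ × 1.23 × 10.1² = 62.74 Pa.
L = q·S·CL = 62.74 × 3.49 × 0.878 = 192 N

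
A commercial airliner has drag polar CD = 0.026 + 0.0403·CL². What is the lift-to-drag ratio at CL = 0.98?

CD = 0.026 + 0.0403 × 0.98² = 0.0647
L/D = CL/CD = 0.98 / 0.0647 = 15.1

L/D = 15.1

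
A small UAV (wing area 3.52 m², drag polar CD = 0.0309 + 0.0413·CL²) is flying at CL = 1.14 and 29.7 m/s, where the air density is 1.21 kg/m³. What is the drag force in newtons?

D = 159 N

CD = 0.0309 + 0.0413 × 1.14² = 0.08457
D = ½ρv²S·CD = ½ × 1.21 × 29.7² × 3.52 × 0.08457 = 159 N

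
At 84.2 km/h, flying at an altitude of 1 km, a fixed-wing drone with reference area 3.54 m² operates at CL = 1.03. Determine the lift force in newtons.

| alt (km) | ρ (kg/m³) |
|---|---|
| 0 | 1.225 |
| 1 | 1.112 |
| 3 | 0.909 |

At 1 km, from the table: ρ = 1.112 kg/m³.
Convert speed: v = 84.2 km/h ÷ 3.6 = 23.39 m/s.
L = ½ρv²S·CL = ½ × 1.112 × 23.39² × 3.54 × 1.03 = 1110 N

L = 1110 N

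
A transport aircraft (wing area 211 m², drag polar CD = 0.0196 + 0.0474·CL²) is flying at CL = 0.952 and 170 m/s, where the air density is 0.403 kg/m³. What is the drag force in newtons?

CD = 0.0196 + 0.0474 × 0.952² = 0.06256
D = ½ρv²S·CD = ½ × 0.403 × 170² × 211 × 0.06256 = 76900 N

D = 76900 N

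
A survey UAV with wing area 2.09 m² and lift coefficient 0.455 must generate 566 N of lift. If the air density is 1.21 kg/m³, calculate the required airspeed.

v = 31.4 m/s

L = ½ρv²S·CL ⇒ v = √(2L/(ρ·S·CL))
v = √(2 × 566 / (1.21 × 2.09 × 0.455)) = √983.8 = 31.4 m/s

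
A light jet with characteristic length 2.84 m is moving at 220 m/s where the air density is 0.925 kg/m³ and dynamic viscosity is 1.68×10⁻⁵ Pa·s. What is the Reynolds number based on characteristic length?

Re = 3.44×10^7

Re = ρ·v·c/μ = 0.925 × 220 × 2.84 / (1.68×10⁻⁵) = 3.44×10^7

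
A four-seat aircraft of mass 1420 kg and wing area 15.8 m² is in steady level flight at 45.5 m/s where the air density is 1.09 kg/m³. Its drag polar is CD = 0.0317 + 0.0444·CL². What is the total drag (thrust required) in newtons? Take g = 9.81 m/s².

Level flight ⇒ L = W = m·g = 1420 × 9.81 = 13930 N.
Dynamic pressure q = 0.5 × 1.09 × 45.5² = 1128 Pa.
CL = 2W/(ρv²S) = 2×13930/(1.09×45.5²×15.8) = 0.7814.
CD = 0.0317 + 0.0444 × 0.7814² = 0.05881.
D = q·S·CD = 1128 × 15.8 × 0.05881 = 1048 N

D = 1050 N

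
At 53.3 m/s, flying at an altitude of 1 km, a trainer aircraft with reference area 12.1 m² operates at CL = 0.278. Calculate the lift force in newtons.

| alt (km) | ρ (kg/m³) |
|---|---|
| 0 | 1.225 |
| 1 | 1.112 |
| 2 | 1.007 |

At 1 km, from the table: ρ = 1.112 kg/m³.
Dynamic pressure q = ½ρv² = ½ × 1.112 × 53.3² = 1580 Pa.
L = q·S·CL = 1580 × 12.1 × 0.278 = 5310 N ≈ 5.31 kN

L = 5310 N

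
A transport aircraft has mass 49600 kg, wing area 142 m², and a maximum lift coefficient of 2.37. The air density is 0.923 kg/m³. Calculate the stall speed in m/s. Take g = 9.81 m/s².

V_stall = 56 m/s

Weight W = mg = 49600 × 9.81 = 4.866×10^5 N.
V_stall = √(2W/(ρ·S·CL,max)) = √(2 × 4.866×10^5 / (0.923 × 142 × 2.37))
V_stall = √3133 = 56 m/s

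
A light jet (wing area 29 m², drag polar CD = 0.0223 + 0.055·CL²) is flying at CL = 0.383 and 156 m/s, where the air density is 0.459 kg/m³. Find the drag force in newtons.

D = 4920 N

CD = 0.0223 + 0.055 × 0.383² = 0.03037
D = ½ρv²S·CD = ½ × 0.459 × 156² × 29 × 0.03037 = 4920 N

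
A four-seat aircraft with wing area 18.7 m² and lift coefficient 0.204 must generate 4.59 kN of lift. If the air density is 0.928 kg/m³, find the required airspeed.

v = 50.9 m/s

L = ½ρv²S·CL ⇒ v = √(2L/(ρ·S·CL))
v = √(2 × 4590 / (0.928 × 18.7 × 0.204)) = √2593 = 50.9 m/s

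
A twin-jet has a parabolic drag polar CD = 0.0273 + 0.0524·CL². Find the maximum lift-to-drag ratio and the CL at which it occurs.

(L/D)max = 13.2, at CL = 0.722

For CD = CD0 + K·CL², (L/D)max occurs at CL* = √(CD0/K) and equals 1/(2√(K·CD0)).
(L/D)max = 1/(2√(0.0524 × 0.0273)) = 1/(2 × 0.03782) = 13.2
CL* = √(0.0273/0.0524) = 0.722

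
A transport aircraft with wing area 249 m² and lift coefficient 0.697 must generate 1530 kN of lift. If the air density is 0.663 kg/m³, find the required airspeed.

v = 163 m/s

L = ½ρv²S·CL ⇒ v = √(2L/(ρ·S·CL))
v = √(2 × 1.53×10^6 / (0.663 × 249 × 0.697)) = √26590 = 163 m/s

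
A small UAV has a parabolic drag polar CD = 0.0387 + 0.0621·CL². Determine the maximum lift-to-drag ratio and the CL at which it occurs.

For CD = CD0 + K·CL², (L/D)max occurs at CL* = √(CD0/K) and equals 1/(2√(K·CD0)).
(L/D)max = 1/(2√(0.0621 × 0.0387)) = 1/(2 × 0.04902) = 10.2
CL* = √(0.0387/0.0621) = 0.789

(L/D)max = 10.2, at CL = 0.789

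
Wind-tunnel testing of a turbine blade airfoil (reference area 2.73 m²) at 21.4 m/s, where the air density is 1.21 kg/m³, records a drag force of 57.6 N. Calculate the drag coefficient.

From D = ½ρv²S·CD, rearranging gives CD = 2D/(ρv²S).
CD = 2 × 57.6 / (1.21 × 21.4² × 2.73) = 0.0762

CD = 0.0762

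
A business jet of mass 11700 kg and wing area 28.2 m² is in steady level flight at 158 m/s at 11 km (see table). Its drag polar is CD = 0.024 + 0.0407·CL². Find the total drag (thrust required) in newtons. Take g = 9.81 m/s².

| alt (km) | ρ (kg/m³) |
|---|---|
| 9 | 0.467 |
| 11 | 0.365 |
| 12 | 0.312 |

D = 7260 N

At 11 km, from the table: ρ = 0.365 kg/m³.
Level flight ⇒ L = W = m·g = 11700 × 9.81 = 1.1478×10^5 N.
q = ½ρv² = ½ × 0.365 × 158² = 4556 Pa.
Required CL = L/(qS) = 1.1478×10^5/(4556·28.2) = 0.8934.
CD = 0.024 + 0.0407 × 0.8934² = 0.05648.
D = q·S·CD = 4556 × 28.2 × 0.05648 = 7257 N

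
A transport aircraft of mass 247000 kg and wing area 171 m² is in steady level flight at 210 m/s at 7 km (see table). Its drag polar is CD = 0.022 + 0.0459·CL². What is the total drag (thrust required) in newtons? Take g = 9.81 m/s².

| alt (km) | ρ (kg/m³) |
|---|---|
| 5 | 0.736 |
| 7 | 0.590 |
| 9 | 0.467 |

D = 1.7×10^5 N

At 7 km, from the table: ρ = 0.590 kg/m³.
Weight W = mg = 247000 × 9.81 = 2.4231×10^6 N; in level flight L = W.
q = ½ρv² = ½ × 0.59 × 210² = 13010 Pa.
CL = W/(q·S) = 2.4231×10^6 / (13010 × 171) = 1.089.
CD = 0.022 + 0.0459 × 1.089² = 0.07645.
D = q·S·CD = 13010 × 171 × 0.07645 = 1.701×10^5 N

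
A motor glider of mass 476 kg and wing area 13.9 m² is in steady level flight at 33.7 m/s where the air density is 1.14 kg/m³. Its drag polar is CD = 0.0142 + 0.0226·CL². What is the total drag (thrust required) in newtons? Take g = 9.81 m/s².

D = 183 N

In steady level flight, lift balances weight: W = mg = 476 × 9.81 = 4669.6 N.
q = ½ρv² = ½ × 1.14 × 33.7² = 647.3 Pa.
Required CL = L/(qS) = 4669.6/(647.3·13.9) = 0.519.
CD = 0.0142 + 0.0226 × 0.519² = 0.02029.
D = q·S·CD = 647.3 × 13.9 × 0.02029 = 182.5 N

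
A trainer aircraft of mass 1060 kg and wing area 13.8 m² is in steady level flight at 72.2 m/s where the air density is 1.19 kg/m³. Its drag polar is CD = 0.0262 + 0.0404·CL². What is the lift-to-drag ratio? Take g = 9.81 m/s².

L/D = 8.5

Level flight ⇒ L = W = m·g = 1060 × 9.81 = 10399 N.
q = ½ρv² = ½ × 1.19 × 72.2² = 3102 Pa.
Required CL = L/(qS) = 10399/(3102·13.8) = 0.2429.
CD = 0.0262 + 0.0404 × 0.2429² = 0.02858.
L/D = CL/CD = 0.2429 / 0.02858 = 8.5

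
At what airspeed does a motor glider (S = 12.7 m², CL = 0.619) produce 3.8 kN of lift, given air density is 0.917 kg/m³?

v = 32.5 m/s

L = ½ρv²S·CL ⇒ v = √(2L/(ρ·S·CL))
v = √(2 × 3800 / (0.917 × 12.7 × 0.619)) = √1054 = 32.5 m/s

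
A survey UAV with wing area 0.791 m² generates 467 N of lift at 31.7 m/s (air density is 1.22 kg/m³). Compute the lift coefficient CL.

CL = 0.963

From L = ½ρv²S·CL, rearranging gives CL = 2L/(ρv²S).
CL = 2 × 467 / (1.22 × 31.7² × 0.791) = 0.963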